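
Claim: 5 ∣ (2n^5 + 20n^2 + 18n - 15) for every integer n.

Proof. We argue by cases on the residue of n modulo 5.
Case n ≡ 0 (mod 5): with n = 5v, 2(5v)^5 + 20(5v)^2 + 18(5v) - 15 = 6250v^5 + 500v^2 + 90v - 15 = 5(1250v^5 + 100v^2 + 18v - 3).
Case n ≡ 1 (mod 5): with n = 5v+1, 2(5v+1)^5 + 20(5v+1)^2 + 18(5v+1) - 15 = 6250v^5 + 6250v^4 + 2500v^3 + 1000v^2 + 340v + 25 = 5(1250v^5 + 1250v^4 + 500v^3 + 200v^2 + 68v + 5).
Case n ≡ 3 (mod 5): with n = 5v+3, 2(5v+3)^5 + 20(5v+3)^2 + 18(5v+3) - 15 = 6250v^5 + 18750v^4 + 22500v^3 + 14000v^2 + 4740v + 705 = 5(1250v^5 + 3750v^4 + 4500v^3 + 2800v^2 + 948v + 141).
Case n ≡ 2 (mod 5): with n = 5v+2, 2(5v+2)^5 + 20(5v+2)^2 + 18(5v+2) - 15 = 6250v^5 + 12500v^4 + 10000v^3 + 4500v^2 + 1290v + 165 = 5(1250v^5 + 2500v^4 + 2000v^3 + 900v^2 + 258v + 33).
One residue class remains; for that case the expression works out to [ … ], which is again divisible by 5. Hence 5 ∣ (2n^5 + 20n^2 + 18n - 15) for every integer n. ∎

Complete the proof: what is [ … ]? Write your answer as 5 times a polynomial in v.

5(1250v^5 + 5000v^4 + 8000v^3 + 6500v^2 + 2738v + 485)

The residues treated are {0, 1, 3, 2}, so the missing case is n ≡ 4 (mod 5); write n = 5v+4.
Then 2(5v+4)^5 + 20(5v+4)^2 + 18(5v+4) - 15 = 6250v^5 + 25000v^4 + 40000v^3 + 32500v^2 + 13690v + 2425 = 5(1250v^5 + 5000v^4 + 8000v^3 + 6500v^2 + 2738v + 485).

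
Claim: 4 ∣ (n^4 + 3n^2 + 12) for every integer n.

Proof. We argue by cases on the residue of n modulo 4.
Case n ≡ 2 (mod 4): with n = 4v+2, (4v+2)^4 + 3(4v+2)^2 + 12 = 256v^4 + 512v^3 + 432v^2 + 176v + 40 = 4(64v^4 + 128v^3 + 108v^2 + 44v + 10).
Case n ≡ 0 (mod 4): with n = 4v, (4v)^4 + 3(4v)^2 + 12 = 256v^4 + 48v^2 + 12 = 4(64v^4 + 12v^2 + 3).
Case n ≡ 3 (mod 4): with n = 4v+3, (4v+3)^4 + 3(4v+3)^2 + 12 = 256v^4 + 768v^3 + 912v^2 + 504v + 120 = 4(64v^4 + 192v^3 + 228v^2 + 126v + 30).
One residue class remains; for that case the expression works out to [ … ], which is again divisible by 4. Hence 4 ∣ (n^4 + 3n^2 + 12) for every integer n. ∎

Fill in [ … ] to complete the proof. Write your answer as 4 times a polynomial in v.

The residues treated are {2, 0, 3}, so the missing case is n ≡ 1 (mod 4); write n = 4v+1.
Then (4v+1)^4 + 3(4v+1)^2 + 12 = 256v^4 + 256v^3 + 144v^2 + 40v + 16 = 4(64v^4 + 64v^3 + 36v^2 + 10v + 4).

4(64v^4 + 64v^3 + 36v^2 + 10v + 4)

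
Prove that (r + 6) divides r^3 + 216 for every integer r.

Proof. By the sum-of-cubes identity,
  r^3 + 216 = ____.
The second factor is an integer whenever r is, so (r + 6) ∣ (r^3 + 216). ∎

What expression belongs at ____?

(r + 6)(r^2 - 6r + 36)

a^3 + b^3 = (a + b)(a^2 - ab + b^2). With a = r, b = 6:
r^3 + 216 = (r + 6)(r^2 - 6r + 36).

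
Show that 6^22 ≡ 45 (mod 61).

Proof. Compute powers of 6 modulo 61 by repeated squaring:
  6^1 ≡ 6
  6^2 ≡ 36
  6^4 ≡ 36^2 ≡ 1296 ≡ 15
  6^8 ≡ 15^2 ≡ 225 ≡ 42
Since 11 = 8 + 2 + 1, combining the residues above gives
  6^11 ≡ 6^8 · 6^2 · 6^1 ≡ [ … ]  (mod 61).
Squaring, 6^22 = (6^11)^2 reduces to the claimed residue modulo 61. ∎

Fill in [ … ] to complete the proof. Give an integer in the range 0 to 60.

44

Multiply the listed residues: 42 · 36 · 6 = 1512 → 9072.
Reducing modulo 61: 9072 = 148·61 + 44, so 6^11 ≡ 44.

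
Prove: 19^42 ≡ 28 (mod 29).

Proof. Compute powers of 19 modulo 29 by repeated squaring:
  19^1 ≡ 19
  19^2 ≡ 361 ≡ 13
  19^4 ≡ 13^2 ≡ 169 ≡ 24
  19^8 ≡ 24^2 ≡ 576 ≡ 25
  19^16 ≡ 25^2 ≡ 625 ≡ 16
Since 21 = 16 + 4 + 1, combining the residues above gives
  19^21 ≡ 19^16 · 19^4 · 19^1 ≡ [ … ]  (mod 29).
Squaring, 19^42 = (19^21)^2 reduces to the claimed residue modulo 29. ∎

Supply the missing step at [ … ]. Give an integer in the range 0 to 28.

Multiply the listed residues: 16 · 24 · 19 = 384 → 7296.
Reducing modulo 29: 7296 = 251·29 + 17, so 19^21 ≡ 17.

17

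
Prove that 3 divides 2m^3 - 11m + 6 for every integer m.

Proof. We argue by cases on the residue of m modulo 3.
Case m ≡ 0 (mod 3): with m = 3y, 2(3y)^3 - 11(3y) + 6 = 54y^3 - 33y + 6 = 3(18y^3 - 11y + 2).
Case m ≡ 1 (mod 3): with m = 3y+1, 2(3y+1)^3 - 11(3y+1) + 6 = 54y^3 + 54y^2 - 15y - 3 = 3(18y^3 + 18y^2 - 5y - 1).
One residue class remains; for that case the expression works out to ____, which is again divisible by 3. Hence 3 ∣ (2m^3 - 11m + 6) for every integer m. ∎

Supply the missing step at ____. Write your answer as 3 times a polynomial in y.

The residues treated are {0, 1}, so the missing case is m ≡ 2 (mod 3); write m = 3y+2.
Then 2(3y+2)^3 - 11(3y+2) + 6 = 54y^3 + 108y^2 + 39y = 3(18y^3 + 36y^2 + 13y).

3(18y^3 + 36y^2 + 13y)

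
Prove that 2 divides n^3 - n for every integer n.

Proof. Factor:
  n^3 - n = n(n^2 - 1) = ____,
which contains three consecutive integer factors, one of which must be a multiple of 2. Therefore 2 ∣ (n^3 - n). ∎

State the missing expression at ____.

(n - 1)n(n + 1)

n(n^2 - 1) = n(n - 1)(n + 1) = (n - 1)n(n + 1).
These three factors are consecutive integers, so their product is divisible by 2.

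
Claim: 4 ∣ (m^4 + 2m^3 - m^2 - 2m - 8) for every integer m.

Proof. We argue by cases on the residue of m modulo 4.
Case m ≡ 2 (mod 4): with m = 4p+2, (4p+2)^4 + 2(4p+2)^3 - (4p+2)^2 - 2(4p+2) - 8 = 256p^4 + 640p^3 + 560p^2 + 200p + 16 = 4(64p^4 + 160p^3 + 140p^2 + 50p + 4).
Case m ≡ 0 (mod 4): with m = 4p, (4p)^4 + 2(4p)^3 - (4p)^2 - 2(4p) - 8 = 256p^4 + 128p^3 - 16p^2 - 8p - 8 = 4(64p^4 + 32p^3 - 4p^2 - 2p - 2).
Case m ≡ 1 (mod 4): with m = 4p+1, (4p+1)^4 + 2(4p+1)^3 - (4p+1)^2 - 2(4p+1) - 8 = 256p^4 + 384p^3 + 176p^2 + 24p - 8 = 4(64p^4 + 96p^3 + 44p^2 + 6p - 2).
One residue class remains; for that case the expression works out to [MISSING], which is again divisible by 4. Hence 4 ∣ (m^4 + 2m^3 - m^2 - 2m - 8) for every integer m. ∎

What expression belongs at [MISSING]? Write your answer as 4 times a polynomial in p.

4(64p^4 + 224p^3 + 284p^2 + 154p + 28)

Only m ≡ 3 (mod 4) is unaccounted for. Put m = 4p+3:
(4p+3)^4 + 2(4p+3)^3 - (4p+3)^2 - 2(4p+3) - 8 expands to 256p^4 + 896p^3 + 1136p^2 + 616p + 112,
and factoring out 4 leaves 4(64p^4 + 224p^3 + 284p^2 + 154p + 28).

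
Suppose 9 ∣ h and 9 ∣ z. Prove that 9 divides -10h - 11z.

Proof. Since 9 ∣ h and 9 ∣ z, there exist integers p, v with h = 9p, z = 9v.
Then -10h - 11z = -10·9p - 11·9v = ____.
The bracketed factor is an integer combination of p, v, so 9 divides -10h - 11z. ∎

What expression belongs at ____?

Pull the common 9 out of every term: -10·9p - 11·9v = 9(-10p - 11v).
-10p - 11v is an integer, which exhibits the divisibility.

9(-10p - 11v)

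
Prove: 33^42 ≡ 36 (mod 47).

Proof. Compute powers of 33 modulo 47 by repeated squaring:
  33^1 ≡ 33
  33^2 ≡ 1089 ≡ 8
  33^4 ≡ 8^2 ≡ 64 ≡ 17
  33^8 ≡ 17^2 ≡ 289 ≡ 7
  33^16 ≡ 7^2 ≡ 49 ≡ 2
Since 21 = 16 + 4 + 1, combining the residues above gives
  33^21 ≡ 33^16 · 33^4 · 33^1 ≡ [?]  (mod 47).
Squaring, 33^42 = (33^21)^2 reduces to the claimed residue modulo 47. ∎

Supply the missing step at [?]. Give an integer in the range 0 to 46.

Multiply the listed residues: 2 · 17 · 33 = 34 → 1122.
Reducing modulo 47: 1122 = 23·47 + 41, so 33^21 ≡ 41.

41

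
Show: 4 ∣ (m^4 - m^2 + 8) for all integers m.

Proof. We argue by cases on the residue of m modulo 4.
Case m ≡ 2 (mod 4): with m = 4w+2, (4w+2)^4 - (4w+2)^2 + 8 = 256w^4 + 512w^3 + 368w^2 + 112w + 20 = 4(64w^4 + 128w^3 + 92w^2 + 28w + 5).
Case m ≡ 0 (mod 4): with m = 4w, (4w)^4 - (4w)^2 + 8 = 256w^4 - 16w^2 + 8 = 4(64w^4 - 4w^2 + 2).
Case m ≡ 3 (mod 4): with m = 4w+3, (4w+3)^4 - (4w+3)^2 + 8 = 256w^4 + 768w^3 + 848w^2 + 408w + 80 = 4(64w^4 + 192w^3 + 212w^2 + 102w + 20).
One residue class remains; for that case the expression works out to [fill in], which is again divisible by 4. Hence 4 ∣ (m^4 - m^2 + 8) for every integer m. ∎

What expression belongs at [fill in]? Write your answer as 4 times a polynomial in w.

Only m ≡ 1 (mod 4) is unaccounted for. Put m = 4w+1:
(4w+1)^4 - (4w+1)^2 + 8 expands to 256w^4 + 256w^3 + 80w^2 + 8w + 8,
and factoring out 4 leaves 4(64w^4 + 64w^3 + 20w^2 + 2w + 2).

4(64w^4 + 64w^3 + 20w^2 + 2w + 2)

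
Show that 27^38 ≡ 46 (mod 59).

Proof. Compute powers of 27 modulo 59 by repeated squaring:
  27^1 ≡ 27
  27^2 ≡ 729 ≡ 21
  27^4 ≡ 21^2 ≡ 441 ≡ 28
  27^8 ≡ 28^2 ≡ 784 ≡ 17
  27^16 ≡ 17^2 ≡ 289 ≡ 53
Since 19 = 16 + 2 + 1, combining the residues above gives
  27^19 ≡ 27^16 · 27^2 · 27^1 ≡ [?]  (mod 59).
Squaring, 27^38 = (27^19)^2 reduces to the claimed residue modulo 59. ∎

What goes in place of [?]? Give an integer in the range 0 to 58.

20

Multiply the listed residues: 53 · 21 · 27 = 1113 → 30051.
Reducing modulo 59: 30051 = 509·59 + 20, so 27^19 ≡ 20.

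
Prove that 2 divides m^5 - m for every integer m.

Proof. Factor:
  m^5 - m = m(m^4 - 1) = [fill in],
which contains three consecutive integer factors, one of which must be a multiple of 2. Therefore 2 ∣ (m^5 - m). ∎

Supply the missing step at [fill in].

(m - 1)m(m + 1)(m^2 + 1)

m^4 - 1 = (m^2 - 1)(m^2 + 1), and m^2 - 1 = (m-1)(m+1).
So m(m^4 - 1) = (m - 1)m(m + 1)(m^2 + 1).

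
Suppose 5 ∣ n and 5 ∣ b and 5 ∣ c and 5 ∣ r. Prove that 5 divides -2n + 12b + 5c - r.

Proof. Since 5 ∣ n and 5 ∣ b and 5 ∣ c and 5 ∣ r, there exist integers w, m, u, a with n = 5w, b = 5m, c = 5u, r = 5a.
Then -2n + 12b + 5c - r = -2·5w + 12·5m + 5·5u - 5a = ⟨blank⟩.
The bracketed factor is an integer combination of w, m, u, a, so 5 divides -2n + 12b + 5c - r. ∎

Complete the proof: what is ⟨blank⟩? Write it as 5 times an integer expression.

5(-a + 12m + 5u - 2w)

Each term has a factor of 5: -2·5w + 12·5m + 5·5u - 5a = 5·(-a + 12m + 5u - 2w).
Since -a + 12m + 5u - 2w is an integer, 5 ∣ (-2n + 12b + 5c - r).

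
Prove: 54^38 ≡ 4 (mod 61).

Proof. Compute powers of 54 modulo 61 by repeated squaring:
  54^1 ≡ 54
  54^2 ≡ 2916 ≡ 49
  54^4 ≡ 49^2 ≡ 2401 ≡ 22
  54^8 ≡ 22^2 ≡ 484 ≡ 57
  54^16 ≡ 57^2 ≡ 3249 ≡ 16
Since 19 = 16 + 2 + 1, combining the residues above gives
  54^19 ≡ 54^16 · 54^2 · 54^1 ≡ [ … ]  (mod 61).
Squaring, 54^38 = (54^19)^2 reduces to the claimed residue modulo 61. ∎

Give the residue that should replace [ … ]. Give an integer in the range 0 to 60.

Multiply the listed residues: 16 · 49 · 54 = 784 → 42336.
Reducing modulo 61: 42336 = 694·61 + 2, so 54^19 ≡ 2.

2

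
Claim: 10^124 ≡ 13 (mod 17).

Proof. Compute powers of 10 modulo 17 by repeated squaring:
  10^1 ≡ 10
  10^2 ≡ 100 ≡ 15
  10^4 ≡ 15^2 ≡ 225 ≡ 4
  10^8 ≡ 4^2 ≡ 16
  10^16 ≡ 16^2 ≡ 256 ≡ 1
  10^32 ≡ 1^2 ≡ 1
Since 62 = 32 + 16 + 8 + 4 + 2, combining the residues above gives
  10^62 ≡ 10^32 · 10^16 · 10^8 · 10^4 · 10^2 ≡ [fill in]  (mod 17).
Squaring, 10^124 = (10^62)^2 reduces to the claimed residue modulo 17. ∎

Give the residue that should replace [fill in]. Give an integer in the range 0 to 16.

10^32 · 10^16 · 10^8 · 10^4 · 10^2 ≡ 1 · 1 · 16 · 4 · 15 = 960.
960 mod 17 = 8, so 10^62 ≡ 8 (mod 17).

8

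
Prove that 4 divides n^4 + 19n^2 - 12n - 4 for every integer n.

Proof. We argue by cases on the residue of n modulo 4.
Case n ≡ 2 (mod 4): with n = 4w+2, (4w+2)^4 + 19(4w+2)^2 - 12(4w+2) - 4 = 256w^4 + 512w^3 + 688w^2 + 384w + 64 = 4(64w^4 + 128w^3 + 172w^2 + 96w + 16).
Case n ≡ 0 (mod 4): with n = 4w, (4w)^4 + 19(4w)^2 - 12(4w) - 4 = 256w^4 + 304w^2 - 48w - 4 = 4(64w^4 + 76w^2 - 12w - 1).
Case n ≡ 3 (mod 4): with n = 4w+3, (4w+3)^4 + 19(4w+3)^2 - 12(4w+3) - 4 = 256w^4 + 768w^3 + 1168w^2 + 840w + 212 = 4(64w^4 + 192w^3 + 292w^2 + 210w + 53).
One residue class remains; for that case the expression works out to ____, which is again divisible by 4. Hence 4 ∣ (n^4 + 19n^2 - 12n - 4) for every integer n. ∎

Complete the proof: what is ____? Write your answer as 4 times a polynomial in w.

4(64w^4 + 64w^3 + 100w^2 + 30w + 1)

Only n ≡ 1 (mod 4) is unaccounted for. Put n = 4w+1:
(4w+1)^4 + 19(4w+1)^2 - 12(4w+1) - 4 expands to 256w^4 + 256w^3 + 400w^2 + 120w + 4,
and factoring out 4 leaves 4(64w^4 + 64w^3 + 100w^2 + 30w + 1).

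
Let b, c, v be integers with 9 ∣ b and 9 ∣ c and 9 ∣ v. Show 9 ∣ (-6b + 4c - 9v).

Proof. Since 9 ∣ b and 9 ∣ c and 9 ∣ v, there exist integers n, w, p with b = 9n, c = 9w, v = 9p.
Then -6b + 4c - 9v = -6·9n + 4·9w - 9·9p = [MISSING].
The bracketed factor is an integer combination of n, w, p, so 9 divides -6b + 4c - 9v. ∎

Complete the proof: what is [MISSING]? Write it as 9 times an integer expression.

9(-6n - 9p + 4w)

Pull the common 9 out of every term: -6·9n + 4·9w - 9·9p = 9(-6n - 9p + 4w).
-6n - 9p + 4w is an integer, which exhibits the divisibility.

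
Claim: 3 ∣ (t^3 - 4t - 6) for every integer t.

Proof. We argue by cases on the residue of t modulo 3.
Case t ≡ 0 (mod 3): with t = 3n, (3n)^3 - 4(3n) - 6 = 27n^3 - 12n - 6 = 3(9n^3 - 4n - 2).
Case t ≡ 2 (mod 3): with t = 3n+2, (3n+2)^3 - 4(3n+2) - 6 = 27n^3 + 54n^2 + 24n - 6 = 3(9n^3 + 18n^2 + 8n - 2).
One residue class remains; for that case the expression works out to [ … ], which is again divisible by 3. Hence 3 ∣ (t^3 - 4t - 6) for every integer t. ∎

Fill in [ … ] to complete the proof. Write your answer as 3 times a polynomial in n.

3(9n^3 + 9n^2 - n - 3)

The residues treated are {0, 2}, so the missing case is t ≡ 1 (mod 3); write t = 3n+1.
Then (3n+1)^3 - 4(3n+1) - 6 = 27n^3 + 27n^2 - 3n - 9 = 3(9n^3 + 9n^2 - n - 3).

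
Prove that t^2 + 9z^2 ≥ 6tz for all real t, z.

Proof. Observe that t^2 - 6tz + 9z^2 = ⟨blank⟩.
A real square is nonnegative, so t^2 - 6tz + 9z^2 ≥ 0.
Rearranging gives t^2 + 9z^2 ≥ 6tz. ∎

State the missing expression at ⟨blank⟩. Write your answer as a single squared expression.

(t - 3z)^2

t^2 - 6tz + 9z^2 is a perfect-square trinomial: the outer terms are (t)^2 and (3z)^2, and the cross term is -2·t·3z.
So t^2 - 6tz + 9z^2 = (t - 3z)^2 ≥ 0.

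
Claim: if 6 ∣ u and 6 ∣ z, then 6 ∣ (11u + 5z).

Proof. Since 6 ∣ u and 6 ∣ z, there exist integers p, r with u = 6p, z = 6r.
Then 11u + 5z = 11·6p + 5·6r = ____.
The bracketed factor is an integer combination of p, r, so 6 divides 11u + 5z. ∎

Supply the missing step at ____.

6(11p + 5r)

Each term has a factor of 6: 11·6p + 5·6r = 6·(11p + 5r).
Since 11p + 5r is an integer, 6 ∣ (11u + 5z).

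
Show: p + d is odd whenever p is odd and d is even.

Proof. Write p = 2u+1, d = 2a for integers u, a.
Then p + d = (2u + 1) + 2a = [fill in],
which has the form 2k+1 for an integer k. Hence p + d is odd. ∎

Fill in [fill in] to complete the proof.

2(a + u) + 1

(2u + 1) + 2a = 2a + 2u + 1
= 2(a + u) + 1.
Since a + u is an integer, the sum is of the form 2k+1 for an integer k.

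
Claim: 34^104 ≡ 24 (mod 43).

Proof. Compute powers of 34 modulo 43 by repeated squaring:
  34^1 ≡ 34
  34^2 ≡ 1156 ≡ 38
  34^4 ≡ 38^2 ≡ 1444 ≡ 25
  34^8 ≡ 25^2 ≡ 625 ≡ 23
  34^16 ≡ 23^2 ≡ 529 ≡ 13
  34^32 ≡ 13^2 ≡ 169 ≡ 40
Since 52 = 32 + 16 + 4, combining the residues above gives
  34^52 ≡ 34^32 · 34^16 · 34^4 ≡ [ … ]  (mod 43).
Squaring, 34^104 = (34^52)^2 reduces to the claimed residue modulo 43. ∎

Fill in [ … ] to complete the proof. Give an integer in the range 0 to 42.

Multiply the listed residues: 40 · 13 · 25 = 520 → 13000.
Reducing modulo 43: 13000 = 302·43 + 14, so 34^52 ≡ 14.

14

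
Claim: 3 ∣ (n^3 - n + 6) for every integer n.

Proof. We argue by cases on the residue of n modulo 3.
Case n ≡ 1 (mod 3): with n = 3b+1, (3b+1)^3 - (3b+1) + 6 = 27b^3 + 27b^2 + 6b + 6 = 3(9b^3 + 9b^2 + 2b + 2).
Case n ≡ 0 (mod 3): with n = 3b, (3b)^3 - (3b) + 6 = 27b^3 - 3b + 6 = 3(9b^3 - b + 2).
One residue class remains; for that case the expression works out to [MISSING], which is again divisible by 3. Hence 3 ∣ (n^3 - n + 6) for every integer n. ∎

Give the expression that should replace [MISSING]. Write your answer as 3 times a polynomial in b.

3(9b^3 + 18b^2 + 11b + 4)

Only n ≡ 2 (mod 3) is unaccounted for. Put n = 3b+2:
(3b+2)^3 - (3b+2) + 6 expands to 27b^3 + 54b^2 + 33b + 12,
and factoring out 3 leaves 3(9b^3 + 18b^2 + 11b + 4).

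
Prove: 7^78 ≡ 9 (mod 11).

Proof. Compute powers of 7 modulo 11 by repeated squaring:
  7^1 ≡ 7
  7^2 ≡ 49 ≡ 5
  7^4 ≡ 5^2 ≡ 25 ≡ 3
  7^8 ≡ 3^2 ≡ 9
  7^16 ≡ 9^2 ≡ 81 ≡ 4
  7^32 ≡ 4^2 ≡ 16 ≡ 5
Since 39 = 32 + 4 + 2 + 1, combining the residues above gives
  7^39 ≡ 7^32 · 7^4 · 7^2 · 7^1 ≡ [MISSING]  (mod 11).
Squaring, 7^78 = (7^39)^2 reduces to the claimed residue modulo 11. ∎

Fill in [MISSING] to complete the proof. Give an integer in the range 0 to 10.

7^32 · 7^4 · 7^2 · 7^1 ≡ 5 · 3 · 5 · 7 = 525.
525 mod 11 = 8, so 7^39 ≡ 8 (mod 11).

8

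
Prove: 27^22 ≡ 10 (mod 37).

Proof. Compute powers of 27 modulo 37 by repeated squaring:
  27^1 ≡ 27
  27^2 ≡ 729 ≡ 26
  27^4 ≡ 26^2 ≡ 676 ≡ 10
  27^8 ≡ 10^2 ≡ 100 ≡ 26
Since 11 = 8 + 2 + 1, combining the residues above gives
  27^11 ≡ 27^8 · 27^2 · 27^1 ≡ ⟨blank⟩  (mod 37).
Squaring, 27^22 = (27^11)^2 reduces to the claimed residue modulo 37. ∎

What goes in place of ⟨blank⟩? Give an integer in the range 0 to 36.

27^8 · 27^2 · 27^1 ≡ 26 · 26 · 27 = 18252.
18252 mod 37 = 11, so 27^11 ≡ 11 (mod 37).

11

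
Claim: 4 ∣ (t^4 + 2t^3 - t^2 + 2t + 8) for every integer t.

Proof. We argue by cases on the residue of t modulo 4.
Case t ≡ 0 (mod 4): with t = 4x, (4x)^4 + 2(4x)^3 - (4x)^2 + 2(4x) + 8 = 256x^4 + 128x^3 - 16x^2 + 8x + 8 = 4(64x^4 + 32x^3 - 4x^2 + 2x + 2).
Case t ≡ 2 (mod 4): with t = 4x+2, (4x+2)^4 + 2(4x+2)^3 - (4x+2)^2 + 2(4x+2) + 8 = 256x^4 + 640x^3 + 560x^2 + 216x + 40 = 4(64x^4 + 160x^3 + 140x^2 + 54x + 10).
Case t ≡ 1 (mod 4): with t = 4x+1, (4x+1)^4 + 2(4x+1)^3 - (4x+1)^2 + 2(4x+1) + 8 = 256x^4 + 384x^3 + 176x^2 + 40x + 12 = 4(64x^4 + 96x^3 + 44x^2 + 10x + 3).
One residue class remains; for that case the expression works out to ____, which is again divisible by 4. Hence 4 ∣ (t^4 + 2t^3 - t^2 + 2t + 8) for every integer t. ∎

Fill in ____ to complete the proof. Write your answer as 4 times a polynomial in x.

Only t ≡ 3 (mod 4) is unaccounted for. Put t = 4x+3:
(4x+3)^4 + 2(4x+3)^3 - (4x+3)^2 + 2(4x+3) + 8 expands to 256x^4 + 896x^3 + 1136x^2 + 632x + 140,
and factoring out 4 leaves 4(64x^4 + 224x^3 + 284x^2 + 158x + 35).

4(64x^4 + 224x^3 + 284x^2 + 158x + 35)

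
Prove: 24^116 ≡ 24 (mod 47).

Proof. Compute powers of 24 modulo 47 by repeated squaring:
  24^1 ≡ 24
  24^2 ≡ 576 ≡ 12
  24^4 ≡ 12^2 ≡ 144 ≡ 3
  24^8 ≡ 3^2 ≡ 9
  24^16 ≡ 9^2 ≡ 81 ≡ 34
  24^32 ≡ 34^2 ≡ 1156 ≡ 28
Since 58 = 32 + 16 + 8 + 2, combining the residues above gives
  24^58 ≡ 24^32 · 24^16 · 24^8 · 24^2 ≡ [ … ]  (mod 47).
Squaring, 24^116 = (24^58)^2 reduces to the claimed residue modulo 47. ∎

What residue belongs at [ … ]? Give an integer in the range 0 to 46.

24^32 · 24^16 · 24^8 · 24^2 ≡ 28 · 34 · 9 · 12 = 102816.
102816 mod 47 = 27, so 24^58 ≡ 27 (mod 47).

27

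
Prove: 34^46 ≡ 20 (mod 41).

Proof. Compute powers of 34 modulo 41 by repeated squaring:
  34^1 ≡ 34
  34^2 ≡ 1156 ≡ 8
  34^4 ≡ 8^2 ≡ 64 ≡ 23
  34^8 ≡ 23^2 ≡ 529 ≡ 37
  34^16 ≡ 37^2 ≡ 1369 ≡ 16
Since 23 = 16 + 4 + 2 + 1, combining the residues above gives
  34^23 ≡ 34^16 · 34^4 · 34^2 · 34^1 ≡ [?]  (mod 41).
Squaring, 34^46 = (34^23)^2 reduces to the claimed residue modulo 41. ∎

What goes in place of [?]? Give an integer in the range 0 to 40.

34^16 · 34^4 · 34^2 · 34^1 ≡ 16 · 23 · 8 · 34 = 100096.
100096 mod 41 = 15, so 34^23 ≡ 15 (mod 41).

15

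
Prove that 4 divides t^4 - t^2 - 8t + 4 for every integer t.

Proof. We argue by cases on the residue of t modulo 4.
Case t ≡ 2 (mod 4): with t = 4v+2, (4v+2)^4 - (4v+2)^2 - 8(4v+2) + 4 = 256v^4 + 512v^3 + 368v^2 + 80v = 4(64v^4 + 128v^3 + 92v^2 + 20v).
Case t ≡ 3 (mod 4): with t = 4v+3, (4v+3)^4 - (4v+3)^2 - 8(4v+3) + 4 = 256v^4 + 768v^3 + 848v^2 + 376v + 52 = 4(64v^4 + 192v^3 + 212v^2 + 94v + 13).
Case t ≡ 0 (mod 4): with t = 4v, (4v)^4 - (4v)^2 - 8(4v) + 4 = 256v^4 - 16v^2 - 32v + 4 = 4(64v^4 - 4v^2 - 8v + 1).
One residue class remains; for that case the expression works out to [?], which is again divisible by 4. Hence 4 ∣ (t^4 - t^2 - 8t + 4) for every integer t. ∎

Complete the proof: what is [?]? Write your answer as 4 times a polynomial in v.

4(64v^4 + 64v^3 + 20v^2 - 6v - 1)

The residues treated are {2, 3, 0}, so the missing case is t ≡ 1 (mod 4); write t = 4v+1.
Then (4v+1)^4 - (4v+1)^2 - 8(4v+1) + 4 = 256v^4 + 256v^3 + 80v^2 - 24v - 4 = 4(64v^4 + 64v^3 + 20v^2 - 6v - 1).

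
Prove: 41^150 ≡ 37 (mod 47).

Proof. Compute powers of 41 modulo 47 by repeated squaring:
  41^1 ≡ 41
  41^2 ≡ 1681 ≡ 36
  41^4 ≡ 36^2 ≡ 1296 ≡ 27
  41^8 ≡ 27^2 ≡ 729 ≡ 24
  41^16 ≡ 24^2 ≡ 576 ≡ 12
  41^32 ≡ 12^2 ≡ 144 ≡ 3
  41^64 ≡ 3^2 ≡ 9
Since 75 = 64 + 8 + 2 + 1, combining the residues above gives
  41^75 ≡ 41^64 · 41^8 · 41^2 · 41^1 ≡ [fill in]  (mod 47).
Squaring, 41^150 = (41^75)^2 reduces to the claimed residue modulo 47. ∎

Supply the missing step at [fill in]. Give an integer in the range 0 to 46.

41^64 · 41^8 · 41^2 · 41^1 ≡ 9 · 24 · 36 · 41 = 318816.
318816 mod 47 = 15, so 41^75 ≡ 15 (mod 47).

15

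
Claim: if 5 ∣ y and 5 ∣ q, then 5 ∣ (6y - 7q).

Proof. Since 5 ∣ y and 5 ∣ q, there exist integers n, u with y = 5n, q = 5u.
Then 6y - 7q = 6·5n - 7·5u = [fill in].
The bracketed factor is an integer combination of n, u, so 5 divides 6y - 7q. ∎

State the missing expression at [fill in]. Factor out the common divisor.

Each term has a factor of 5: 6·5n - 7·5u = 5·(6n - 7u).
Since 6n - 7u is an integer, 5 ∣ (6y - 7q).

5(6n - 7u)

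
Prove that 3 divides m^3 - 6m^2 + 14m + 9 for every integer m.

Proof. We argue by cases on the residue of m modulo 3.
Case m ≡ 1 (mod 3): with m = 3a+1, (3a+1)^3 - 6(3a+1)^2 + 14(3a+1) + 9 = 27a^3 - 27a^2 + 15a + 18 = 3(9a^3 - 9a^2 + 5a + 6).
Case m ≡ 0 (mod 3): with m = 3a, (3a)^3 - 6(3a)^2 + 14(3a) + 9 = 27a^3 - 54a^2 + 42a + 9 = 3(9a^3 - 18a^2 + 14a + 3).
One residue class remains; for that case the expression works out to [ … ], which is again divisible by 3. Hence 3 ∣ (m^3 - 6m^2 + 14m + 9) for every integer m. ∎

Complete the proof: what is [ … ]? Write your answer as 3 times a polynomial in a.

Only m ≡ 2 (mod 3) is unaccounted for. Put m = 3a+2:
(3a+2)^3 - 6(3a+2)^2 + 14(3a+2) + 9 expands to 27a^3 + 6a + 21,
and factoring out 3 leaves 3(9a^3 + 2a + 7).

3(9a^3 + 2a + 7)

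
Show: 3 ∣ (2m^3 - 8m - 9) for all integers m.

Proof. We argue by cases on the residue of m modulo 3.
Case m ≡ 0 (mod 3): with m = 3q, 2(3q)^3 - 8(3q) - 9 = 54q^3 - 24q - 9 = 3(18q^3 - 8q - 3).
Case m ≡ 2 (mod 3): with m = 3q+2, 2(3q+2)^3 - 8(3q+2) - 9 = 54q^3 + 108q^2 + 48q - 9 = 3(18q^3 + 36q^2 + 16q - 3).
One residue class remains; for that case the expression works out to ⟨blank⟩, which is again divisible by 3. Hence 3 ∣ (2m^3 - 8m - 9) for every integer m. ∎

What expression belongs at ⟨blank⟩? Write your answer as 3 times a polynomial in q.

Only m ≡ 1 (mod 3) is unaccounted for. Put m = 3q+1:
2(3q+1)^3 - 8(3q+1) - 9 expands to 54q^3 + 54q^2 - 6q - 15,
and factoring out 3 leaves 3(18q^3 + 18q^2 - 2q - 5).

3(18q^3 + 18q^2 - 2q - 5)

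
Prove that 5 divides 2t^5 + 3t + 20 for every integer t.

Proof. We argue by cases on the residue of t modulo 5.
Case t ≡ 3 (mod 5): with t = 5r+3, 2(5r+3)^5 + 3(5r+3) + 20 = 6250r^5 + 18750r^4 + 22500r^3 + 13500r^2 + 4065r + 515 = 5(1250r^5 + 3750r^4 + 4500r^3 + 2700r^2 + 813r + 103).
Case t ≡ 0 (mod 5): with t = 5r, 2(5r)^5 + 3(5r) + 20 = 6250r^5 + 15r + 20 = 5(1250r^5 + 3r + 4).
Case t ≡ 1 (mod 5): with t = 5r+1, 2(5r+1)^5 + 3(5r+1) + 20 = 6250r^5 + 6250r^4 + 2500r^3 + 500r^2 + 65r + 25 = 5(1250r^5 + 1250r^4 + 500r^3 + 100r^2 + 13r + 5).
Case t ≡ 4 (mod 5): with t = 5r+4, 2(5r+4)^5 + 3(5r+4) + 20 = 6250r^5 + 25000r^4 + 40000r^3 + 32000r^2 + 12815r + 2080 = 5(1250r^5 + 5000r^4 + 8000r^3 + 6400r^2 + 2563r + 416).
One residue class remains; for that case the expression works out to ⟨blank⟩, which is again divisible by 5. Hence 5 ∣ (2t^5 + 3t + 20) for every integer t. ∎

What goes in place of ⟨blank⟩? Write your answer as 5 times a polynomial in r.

The residues treated are {3, 0, 1, 4}, so the missing case is t ≡ 2 (mod 5); write t = 5r+2.
Then 2(5r+2)^5 + 3(5r+2) + 20 = 6250r^5 + 12500r^4 + 10000r^3 + 4000r^2 + 815r + 90 = 5(1250r^5 + 2500r^4 + 2000r^3 + 800r^2 + 163r + 18).

5(1250r^5 + 2500r^4 + 2000r^3 + 800r^2 + 163r + 18)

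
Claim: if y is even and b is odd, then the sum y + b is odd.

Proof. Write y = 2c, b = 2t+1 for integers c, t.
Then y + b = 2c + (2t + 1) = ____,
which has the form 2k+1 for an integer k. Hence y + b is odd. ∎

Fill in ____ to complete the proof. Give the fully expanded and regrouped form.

2(c + t) + 1

Expanding: 2c + (2t + 1) = 2c + 2t + 1.
Every term except the constant is even, so this is 2(c + t) + 1,
and c + t ∈ ℤ gives the required form.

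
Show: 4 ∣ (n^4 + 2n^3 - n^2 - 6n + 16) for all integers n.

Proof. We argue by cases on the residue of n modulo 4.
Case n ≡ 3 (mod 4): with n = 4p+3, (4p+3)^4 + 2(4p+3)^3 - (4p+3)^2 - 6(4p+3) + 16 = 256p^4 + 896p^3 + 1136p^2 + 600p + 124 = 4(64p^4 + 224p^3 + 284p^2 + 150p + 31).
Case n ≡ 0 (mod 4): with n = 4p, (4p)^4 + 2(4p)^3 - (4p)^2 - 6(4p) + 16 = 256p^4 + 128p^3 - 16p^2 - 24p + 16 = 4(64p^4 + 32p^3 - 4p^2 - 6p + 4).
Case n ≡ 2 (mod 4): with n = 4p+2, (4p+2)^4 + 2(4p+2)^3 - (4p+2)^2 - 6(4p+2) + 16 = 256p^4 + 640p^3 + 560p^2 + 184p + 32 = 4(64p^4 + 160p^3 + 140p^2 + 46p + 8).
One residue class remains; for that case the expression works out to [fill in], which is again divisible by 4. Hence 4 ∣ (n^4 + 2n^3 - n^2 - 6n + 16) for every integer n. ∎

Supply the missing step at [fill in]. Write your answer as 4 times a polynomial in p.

Only n ≡ 1 (mod 4) is unaccounted for. Put n = 4p+1:
(4p+1)^4 + 2(4p+1)^3 - (4p+1)^2 - 6(4p+1) + 16 expands to 256p^4 + 384p^3 + 176p^2 + 8p + 12,
and factoring out 4 leaves 4(64p^4 + 96p^3 + 44p^2 + 2p + 3).

4(64p^4 + 96p^3 + 44p^2 + 2p + 3)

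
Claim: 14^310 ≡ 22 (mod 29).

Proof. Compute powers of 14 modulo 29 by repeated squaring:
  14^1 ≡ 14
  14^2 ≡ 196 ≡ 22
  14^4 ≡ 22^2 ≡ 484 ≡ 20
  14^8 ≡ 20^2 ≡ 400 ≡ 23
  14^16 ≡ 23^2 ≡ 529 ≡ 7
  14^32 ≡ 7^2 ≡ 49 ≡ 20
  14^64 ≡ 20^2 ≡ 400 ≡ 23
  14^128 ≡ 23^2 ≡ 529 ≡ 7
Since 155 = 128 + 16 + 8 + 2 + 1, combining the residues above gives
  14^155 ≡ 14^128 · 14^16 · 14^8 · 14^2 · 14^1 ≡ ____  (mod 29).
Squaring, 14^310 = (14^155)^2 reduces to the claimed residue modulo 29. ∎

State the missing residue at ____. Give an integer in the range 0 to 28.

Multiply the listed residues: 7 · 7 · 23 · 22 · 14 = 49 → 1127 → 24794 → 347116.
Reducing modulo 29: 347116 = 11969·29 + 15, so 14^155 ≡ 15.

15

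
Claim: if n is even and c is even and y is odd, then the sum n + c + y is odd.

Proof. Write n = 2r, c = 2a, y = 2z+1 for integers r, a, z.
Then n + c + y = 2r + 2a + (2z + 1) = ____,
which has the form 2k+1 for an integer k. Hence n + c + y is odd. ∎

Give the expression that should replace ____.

2(a + r + z) + 1

Expanding: 2r + 2a + (2z + 1) = 2a + 2r + 2z + 1.
Every term except the constant is even, so this is 2(a + r + z) + 1,
and a + r + z ∈ ℤ gives the required form.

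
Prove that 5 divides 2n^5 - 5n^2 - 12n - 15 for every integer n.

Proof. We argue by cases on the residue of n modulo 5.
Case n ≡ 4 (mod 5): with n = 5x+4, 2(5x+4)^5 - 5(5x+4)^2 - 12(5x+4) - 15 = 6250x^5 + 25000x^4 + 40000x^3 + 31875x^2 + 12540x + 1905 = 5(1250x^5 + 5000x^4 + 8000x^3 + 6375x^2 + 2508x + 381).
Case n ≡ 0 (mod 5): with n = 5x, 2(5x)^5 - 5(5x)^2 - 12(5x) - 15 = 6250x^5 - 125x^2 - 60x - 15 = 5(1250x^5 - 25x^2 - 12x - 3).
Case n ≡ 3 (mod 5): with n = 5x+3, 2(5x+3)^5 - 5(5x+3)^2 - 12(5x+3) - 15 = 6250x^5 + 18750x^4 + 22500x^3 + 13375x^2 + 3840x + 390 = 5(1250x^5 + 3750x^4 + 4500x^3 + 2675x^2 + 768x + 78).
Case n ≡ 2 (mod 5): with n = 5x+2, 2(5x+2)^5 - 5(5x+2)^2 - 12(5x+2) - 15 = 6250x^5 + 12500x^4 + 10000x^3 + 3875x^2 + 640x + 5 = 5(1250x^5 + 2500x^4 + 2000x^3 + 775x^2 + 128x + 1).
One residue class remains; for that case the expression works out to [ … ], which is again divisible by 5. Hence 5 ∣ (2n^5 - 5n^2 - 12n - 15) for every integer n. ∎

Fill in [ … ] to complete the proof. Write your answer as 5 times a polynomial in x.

Only n ≡ 1 (mod 5) is unaccounted for. Put n = 5x+1:
2(5x+1)^5 - 5(5x+1)^2 - 12(5x+1) - 15 expands to 6250x^5 + 6250x^4 + 2500x^3 + 375x^2 - 60x - 30,
and factoring out 5 leaves 5(1250x^5 + 1250x^4 + 500x^3 + 75x^2 - 12x - 6).

5(1250x^5 + 1250x^4 + 500x^3 + 75x^2 - 12x - 6)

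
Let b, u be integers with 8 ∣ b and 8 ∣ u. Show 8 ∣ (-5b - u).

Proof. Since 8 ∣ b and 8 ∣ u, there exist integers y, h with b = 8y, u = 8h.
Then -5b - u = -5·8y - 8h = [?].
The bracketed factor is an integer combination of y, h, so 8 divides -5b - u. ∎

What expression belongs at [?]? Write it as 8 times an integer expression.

8(-h - 5y)

Each term has a factor of 8: -5·8y - 8h = 8·(-h - 5y).
Since -h - 5y is an integer, 8 ∣ (-5b - u).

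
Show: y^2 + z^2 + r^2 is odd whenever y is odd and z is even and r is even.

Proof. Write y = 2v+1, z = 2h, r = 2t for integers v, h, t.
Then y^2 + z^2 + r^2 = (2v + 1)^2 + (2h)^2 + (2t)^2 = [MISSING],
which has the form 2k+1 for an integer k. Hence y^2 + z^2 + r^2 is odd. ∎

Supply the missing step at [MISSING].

2(2h^2 + 2t^2 + 2v^2 + 2v) + 1

Expanding: (2v + 1)^2 + (2h)^2 + (2t)^2 = 4h^2 + 4t^2 + 4v^2 + 4v + 1.
Every term except the constant is even, so this is 2(2h^2 + 2t^2 + 2v^2 + 2v) + 1,
and 2h^2 + 2t^2 + 2v^2 + 2v ∈ ℤ gives the required form.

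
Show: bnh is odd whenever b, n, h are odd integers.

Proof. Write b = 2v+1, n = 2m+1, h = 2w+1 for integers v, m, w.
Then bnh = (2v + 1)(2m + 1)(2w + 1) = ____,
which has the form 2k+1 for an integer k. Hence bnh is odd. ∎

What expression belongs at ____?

Expanding: (2v + 1)(2m + 1)(2w + 1) = 8mvw + 4mv + 4mw + 2m + 4vw + 2v + 2w + 1.
Every term except the constant is even, so this is 2(4mvw + 2mv + 2mw + m + 2vw + v + w) + 1,
and 4mvw + 2mv + 2mw + m + 2vw + v + w ∈ ℤ gives the required form.

2(4mvw + 2mv + 2mw + m + 2vw + v + w) + 1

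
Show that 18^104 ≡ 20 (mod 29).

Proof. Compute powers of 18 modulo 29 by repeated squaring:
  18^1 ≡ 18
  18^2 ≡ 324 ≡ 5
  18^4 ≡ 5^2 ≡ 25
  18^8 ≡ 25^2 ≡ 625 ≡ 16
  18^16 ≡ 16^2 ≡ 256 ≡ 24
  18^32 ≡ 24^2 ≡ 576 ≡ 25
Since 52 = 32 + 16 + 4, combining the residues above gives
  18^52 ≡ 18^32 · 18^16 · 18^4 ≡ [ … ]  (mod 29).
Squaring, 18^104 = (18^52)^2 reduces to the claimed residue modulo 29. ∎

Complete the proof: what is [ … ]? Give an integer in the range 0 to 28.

Multiply the listed residues: 25 · 24 · 25 = 600 → 15000.
Reducing modulo 29: 15000 = 517·29 + 7, so 18^52 ≡ 7.

7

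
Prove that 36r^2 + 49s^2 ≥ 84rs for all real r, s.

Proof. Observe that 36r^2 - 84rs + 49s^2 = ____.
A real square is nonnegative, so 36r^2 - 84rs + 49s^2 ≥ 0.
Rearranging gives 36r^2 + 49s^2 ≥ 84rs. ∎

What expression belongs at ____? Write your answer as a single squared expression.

The leading and trailing coefficients are 6^2 and 7^2, and 84 = 2·6·7, so the trinomial is (6r - 7s)^2.
Hence 36r^2 - 84rs + 49s^2 ≥ 0.

(6r - 7s)^2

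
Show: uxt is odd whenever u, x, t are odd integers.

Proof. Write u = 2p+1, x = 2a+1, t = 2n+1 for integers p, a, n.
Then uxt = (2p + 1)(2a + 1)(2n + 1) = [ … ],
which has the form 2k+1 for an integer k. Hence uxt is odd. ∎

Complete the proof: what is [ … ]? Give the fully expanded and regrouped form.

2(4anp + 2an + 2ap + a + 2np + n + p) + 1

(2p + 1)(2a + 1)(2n + 1) = 8anp + 4an + 4ap + 2a + 4np + 2n + 2p + 1
= 2(4anp + 2an + 2ap + a + 2np + n + p) + 1.
Since 4anp + 2an + 2ap + a + 2np + n + p is an integer, the product is of the form 2k+1 for an integer k.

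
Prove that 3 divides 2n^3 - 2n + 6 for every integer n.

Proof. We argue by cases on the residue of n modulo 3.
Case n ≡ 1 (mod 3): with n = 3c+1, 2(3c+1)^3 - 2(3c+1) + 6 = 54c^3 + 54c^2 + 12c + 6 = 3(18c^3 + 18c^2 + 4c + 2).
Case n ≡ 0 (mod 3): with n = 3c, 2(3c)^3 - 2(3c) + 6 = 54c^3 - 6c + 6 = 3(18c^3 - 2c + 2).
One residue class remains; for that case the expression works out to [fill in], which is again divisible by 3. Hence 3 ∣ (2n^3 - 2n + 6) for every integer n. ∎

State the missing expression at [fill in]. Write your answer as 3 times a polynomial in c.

The residues treated are {1, 0}, so the missing case is n ≡ 2 (mod 3); write n = 3c+2.
Then 2(3c+2)^3 - 2(3c+2) + 6 = 54c^3 + 108c^2 + 66c + 18 = 3(18c^3 + 36c^2 + 22c + 6).

3(18c^3 + 36c^2 + 22c + 6)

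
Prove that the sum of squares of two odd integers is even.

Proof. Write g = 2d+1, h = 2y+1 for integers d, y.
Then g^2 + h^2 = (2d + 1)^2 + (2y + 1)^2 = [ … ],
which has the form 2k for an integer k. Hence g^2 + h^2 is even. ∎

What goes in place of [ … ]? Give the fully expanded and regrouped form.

2(2d^2 + 2d + 2y^2 + 2y + 1)

Expanding: (2d + 1)^2 + (2y + 1)^2 = 4d^2 + 4d + 4y^2 + 4y + 2.
Every term is even; pulling out the factor of 2 gives 2(2d^2 + 2d + 2y^2 + 2y + 1).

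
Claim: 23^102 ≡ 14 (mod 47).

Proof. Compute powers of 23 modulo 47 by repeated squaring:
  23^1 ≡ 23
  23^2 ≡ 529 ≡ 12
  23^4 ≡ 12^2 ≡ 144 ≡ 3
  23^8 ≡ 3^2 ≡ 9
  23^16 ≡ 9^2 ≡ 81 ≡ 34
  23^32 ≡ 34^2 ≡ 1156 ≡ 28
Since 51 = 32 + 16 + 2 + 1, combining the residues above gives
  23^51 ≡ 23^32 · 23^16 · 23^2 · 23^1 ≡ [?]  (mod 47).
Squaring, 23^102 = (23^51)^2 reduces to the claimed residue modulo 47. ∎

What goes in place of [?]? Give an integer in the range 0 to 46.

22

Multiply the listed residues: 28 · 34 · 12 · 23 = 952 → 11424 → 262752.
Reducing modulo 47: 262752 = 5590·47 + 22, so 23^51 ≡ 22.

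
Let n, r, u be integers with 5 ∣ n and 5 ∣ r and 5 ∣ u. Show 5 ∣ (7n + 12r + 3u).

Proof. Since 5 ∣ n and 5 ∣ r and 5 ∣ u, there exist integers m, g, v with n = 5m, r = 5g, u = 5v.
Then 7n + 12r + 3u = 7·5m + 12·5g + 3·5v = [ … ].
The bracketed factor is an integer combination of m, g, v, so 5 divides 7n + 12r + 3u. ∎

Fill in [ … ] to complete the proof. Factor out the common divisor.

Pull the common 5 out of every term: 7·5m + 12·5g + 3·5v = 5(12g + 7m + 3v).
12g + 7m + 3v is an integer, which exhibits the divisibility.

5(12g + 7m + 3v)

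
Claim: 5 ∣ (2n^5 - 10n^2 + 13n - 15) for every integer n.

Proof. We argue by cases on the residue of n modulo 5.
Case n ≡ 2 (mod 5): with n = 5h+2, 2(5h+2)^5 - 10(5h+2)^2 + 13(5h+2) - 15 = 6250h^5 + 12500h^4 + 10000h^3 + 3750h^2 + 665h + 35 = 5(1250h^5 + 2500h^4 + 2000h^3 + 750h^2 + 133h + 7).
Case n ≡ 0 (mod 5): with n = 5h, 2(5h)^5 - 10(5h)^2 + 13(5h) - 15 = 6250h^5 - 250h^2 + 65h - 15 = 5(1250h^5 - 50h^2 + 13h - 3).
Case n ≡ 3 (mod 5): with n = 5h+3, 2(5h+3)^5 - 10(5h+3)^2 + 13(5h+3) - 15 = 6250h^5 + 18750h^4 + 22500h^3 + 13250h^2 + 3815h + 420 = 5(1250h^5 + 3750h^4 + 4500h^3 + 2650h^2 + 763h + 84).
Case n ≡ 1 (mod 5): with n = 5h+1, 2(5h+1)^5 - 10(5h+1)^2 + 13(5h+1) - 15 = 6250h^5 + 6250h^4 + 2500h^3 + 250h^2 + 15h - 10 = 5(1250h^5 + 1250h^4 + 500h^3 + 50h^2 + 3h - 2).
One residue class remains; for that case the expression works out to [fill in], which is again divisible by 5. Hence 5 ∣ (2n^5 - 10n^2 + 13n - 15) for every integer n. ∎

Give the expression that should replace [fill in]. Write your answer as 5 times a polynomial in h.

5(1250h^5 + 5000h^4 + 8000h^3 + 6350h^2 + 2493h + 385)

Only n ≡ 4 (mod 5) is unaccounted for. Put n = 5h+4:
2(5h+4)^5 - 10(5h+4)^2 + 13(5h+4) - 15 expands to 6250h^5 + 25000h^4 + 40000h^3 + 31750h^2 + 12465h + 1925,
and factoring out 5 leaves 5(1250h^5 + 5000h^4 + 8000h^3 + 6350h^2 + 2493h + 385).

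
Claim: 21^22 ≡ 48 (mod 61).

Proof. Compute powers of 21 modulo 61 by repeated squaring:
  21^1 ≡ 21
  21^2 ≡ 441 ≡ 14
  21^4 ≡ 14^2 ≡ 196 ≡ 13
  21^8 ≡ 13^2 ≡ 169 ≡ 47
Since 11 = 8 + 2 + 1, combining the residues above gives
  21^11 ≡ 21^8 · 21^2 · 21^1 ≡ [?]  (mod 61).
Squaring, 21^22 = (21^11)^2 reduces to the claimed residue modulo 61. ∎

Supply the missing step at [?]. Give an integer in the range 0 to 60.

Multiply the listed residues: 47 · 14 · 21 = 658 → 13818.
Reducing modulo 61: 13818 = 226·61 + 32, so 21^11 ≡ 32.

32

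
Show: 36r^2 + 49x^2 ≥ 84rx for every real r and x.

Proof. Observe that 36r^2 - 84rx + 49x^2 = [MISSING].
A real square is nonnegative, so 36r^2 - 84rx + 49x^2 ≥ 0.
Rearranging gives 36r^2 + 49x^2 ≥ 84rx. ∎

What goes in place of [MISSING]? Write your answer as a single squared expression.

(6r - 7x)^2

36r^2 - 84rx + 49x^2 is a perfect-square trinomial: the outer terms are (6r)^2 and (7x)^2, and the cross term is -2·6r·7x.
So 36r^2 - 84rx + 49x^2 = (6r - 7x)^2 ≥ 0.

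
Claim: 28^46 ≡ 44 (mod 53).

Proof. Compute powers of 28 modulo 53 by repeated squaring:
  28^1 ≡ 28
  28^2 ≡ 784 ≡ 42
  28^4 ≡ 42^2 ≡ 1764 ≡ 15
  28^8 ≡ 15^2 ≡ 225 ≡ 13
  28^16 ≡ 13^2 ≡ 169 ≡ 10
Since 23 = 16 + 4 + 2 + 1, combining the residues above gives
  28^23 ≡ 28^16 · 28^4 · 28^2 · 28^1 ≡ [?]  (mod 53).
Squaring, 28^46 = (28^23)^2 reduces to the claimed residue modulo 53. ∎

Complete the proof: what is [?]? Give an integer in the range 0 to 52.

16

28^16 · 28^4 · 28^2 · 28^1 ≡ 10 · 15 · 42 · 28 = 176400.
176400 mod 53 = 16, so 28^23 ≡ 16 (mod 53).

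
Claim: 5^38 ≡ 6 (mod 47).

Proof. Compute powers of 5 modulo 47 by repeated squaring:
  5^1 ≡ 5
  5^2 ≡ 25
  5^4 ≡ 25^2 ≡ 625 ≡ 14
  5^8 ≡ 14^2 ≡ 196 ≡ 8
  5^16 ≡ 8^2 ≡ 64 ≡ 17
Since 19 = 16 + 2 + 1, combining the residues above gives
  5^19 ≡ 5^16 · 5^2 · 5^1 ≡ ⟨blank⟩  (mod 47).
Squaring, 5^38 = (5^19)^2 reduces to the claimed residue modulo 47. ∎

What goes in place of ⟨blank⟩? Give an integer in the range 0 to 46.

10

Multiply the listed residues: 17 · 25 · 5 = 425 → 2125.
Reducing modulo 47: 2125 = 45·47 + 10, so 5^19 ≡ 10.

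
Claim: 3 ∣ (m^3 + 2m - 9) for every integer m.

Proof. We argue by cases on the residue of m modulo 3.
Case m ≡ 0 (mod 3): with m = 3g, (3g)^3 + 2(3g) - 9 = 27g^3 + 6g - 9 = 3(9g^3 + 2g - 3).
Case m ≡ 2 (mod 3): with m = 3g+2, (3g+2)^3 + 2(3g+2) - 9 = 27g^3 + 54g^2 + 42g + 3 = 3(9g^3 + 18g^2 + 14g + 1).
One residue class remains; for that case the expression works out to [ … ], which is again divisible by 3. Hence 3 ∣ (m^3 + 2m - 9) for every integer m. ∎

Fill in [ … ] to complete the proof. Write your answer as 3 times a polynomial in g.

3(9g^3 + 9g^2 + 5g - 2)

Only m ≡ 1 (mod 3) is unaccounted for. Put m = 3g+1:
(3g+1)^3 + 2(3g+1) - 9 expands to 27g^3 + 27g^2 + 15g - 6,
and factoring out 3 leaves 3(9g^3 + 9g^2 + 5g - 2).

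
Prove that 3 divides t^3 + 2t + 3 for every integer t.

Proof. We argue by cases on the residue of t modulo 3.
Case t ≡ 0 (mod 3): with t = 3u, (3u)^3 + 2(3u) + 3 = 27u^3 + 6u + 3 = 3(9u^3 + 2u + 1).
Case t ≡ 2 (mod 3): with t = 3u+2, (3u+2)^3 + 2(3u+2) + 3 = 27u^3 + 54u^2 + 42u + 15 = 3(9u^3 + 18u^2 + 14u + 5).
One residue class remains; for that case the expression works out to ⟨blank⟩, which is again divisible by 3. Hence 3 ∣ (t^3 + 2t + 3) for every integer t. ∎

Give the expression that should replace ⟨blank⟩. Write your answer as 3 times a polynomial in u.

The residues treated are {0, 2}, so the missing case is t ≡ 1 (mod 3); write t = 3u+1.
Then (3u+1)^3 + 2(3u+1) + 3 = 27u^3 + 27u^2 + 15u + 6 = 3(9u^3 + 9u^2 + 5u + 2).

3(9u^3 + 9u^2 + 5u + 2)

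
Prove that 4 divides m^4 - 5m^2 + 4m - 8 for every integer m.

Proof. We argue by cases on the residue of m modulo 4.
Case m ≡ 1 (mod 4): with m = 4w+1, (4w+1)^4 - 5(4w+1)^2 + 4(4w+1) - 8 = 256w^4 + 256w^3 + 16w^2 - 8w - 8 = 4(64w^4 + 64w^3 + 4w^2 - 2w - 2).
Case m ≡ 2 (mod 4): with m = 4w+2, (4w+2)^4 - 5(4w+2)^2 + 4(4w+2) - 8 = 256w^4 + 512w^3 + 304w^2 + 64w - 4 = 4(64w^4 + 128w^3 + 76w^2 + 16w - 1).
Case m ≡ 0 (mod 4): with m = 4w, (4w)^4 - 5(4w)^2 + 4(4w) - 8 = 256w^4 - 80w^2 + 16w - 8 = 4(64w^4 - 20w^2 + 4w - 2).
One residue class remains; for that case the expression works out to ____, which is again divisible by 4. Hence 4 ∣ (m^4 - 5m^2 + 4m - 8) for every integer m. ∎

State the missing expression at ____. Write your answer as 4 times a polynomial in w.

Only m ≡ 3 (mod 4) is unaccounted for. Put m = 4w+3:
(4w+3)^4 - 5(4w+3)^2 + 4(4w+3) - 8 expands to 256w^4 + 768w^3 + 784w^2 + 328w + 40,
and factoring out 4 leaves 4(64w^4 + 192w^3 + 196w^2 + 82w + 10).

4(64w^4 + 192w^3 + 196w^2 + 82w + 10)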